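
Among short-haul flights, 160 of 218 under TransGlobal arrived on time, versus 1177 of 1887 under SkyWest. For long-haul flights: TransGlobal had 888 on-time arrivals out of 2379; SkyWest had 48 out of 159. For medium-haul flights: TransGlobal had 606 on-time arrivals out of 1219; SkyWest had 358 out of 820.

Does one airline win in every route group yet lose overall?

Yes

Short-haul: TransGlobal 160/218 = 73.4%, SkyWest 1177/1887 = 62.4% → TransGlobal
Long-haul: TransGlobal 888/2379 = 37.3%, SkyWest 48/159 = 30.2% → TransGlobal
Medium-haul: TransGlobal 606/1219 = 49.7%, SkyWest 358/820 = 43.7% → TransGlobal
Overall: TransGlobal 1654/3816 = 43.3%, SkyWest 1583/2866 = 55.2% → SkyWest
TransGlobal wins each route group but SkyWest wins overall — the comparison reverses. TransGlobal's flights skew toward long-haul, which has a lower base rate.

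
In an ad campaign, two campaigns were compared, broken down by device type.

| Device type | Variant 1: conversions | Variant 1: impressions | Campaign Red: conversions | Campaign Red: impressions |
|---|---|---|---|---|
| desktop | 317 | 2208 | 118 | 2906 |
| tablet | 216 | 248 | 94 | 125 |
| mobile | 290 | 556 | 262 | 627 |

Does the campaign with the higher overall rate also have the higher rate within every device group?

Yes

Desktop: Variant 1 317/2208 = 14.4%, Campaign Red 118/2906 = 4.1% → Variant 1
Tablet: Variant 1 216/248 = 87.1%, Campaign Red 94/125 = 75.2% → Variant 1
Mobile: Variant 1 290/556 = 52.2%, Campaign Red 262/627 = 41.8% → Variant 1
Overall: Variant 1 823/3012 = 27.3%, Campaign Red 474/3658 = 13.0% → Variant 1
Variant 1 wins overall and in every device group — no reversal.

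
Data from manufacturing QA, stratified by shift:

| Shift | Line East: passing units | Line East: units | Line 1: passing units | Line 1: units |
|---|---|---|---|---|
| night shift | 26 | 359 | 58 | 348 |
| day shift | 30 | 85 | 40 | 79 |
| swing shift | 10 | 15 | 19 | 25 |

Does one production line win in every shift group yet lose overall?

Night shift: Line East 26/359 = 7.2%, Line 1 58/348 = 16.7% → Line 1
Day shift: Line East 30/85 = 35.3%, Line 1 40/79 = 50.6% → Line 1
Swing shift: Line East 10/15 = 66.7%, Line 1 19/25 = 76.0% → Line 1
Overall: Line East 66/459 = 14.4%, Line 1 117/452 = 25.9% → Line 1
Line 1 wins overall and in every shift group — no reversal.

No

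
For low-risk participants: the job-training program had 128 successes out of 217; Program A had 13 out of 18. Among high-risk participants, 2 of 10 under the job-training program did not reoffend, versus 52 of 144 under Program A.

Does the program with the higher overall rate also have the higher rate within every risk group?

Low-risk: the job-training program 128/217 = 59.0%, Program A 13/18 = 72.2% → Program A
High-risk: the job-training program 2/10 = 20.0%, Program A 52/144 = 36.1% → Program A
Overall: the job-training program 130/227 = 57.3%, Program A 65/162 = 40.1% → the job-training program
Program A wins each risk group but the job-training program wins overall — the comparison reverses. Program A's participants skew toward high-risk, which has a lower base rate.

No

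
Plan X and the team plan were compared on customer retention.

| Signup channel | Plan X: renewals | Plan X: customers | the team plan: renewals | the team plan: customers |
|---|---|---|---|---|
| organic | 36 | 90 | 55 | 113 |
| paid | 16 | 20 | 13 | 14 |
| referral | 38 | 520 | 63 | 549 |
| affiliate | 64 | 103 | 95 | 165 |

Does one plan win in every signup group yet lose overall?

Organic: Plan X 36/90 = 40.0%, the team plan 55/113 = 48.7% → the team plan
Paid: Plan X 16/20 = 80.0%, the team plan 13/14 = 92.9% → the team plan
Referral: Plan X 38/520 = 7.3%, the team plan 63/549 = 11.5% → the team plan
Affiliate: Plan X 64/103 = 62.1%, the team plan 95/165 = 57.6% → Plan X
Overall: Plan X 154/733 = 21.0%, the team plan 226/841 = 26.9% → the team plan
Neither sweeps: Plan X wins 1 of 4 groups, the team plan wins 3. The team plan wins overall but not every group — no Simpson reversal.

No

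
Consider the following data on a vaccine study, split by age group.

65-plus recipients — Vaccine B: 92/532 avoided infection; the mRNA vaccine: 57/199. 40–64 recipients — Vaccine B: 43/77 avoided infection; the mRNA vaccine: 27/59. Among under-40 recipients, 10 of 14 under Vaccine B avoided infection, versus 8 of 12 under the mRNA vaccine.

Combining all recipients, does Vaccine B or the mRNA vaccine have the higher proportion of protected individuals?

65-plus: Vaccine B 92/532 = 17.3%, the mRNA vaccine 57/199 = 28.6% → the mRNA vaccine
40–64: Vaccine B 43/77 = 55.8%, the mRNA vaccine 27/59 = 45.8% → Vaccine B
Under-40: Vaccine B 10/14 = 71.4%, the mRNA vaccine 8/12 = 66.7% → Vaccine B
Overall: Vaccine B 145/623 = 23.3%, the mRNA vaccine 92/270 = 34.1% → the mRNA vaccine
(Neither sweeps every age group, but the mRNA vaccine has the higher pooled rate.)

the mRNA vaccine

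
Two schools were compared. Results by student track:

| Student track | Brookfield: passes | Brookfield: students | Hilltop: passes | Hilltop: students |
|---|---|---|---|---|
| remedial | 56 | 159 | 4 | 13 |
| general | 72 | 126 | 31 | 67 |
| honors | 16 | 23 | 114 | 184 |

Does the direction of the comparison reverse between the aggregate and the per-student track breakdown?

Yes

Remedial: Brookfield 56/159 = 35.2%, Hilltop 4/13 = 30.8% → Brookfield
General: Brookfield 72/126 = 57.1%, Hilltop 31/67 = 46.3% → Brookfield
Honors: Brookfield 16/23 = 69.6%, Hilltop 114/184 = 62.0% → Brookfield
Overall: Brookfield 144/308 = 46.8%, Hilltop 149/264 = 56.4% → Hilltop
Brookfield wins each student group but Hilltop wins overall — the comparison reverses. Brookfield's students skew toward remedial, which has a lower base rate.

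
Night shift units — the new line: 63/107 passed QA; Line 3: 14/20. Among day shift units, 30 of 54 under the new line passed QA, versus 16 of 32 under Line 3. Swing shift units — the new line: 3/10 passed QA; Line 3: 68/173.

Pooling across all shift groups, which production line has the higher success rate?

the new line

Night shift: the new line 63/107 = 58.9%, Line 3 14/20 = 70.0% → Line 3
Day shift: the new line 30/54 = 55.6%, Line 3 16/32 = 50.0% → the new line
Swing shift: the new line 3/10 = 30.0%, Line 3 68/173 = 39.3% → Line 3
Overall: the new line 96/171 = 56.1%, Line 3 98/225 = 43.6% → the new line
(Neither sweeps every shift group, but the new line has the higher pooled rate.)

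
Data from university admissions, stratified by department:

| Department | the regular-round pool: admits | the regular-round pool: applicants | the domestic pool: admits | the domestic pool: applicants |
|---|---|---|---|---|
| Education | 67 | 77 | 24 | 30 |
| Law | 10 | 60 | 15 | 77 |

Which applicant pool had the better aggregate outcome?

Education: the regular-round pool 67/77 = 87.0%, the domestic pool 24/30 = 80.0% → the regular-round pool
Law: the regular-round pool 10/60 = 16.7%, the domestic pool 15/77 = 19.5% → the domestic pool
Overall: the regular-round pool 77/137 = 56.2%, the domestic pool 39/107 = 36.4% → the regular-round pool
(Neither sweeps every department group, but the regular-round pool has the higher pooled rate.)

the regular-round pool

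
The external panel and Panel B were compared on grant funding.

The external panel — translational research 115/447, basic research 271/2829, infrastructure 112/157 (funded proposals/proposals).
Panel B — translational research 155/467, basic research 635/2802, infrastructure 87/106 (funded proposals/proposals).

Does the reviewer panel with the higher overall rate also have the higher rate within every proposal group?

Translational research: the external panel 115/447 = 25.7%, Panel B 155/467 = 33.2% → Panel B
Basic research: the external panel 271/2829 = 9.6%, Panel B 635/2802 = 22.7% → Panel B
Infrastructure: the external panel 112/157 = 71.3%, Panel B 87/106 = 82.1% → Panel B
Overall: the external panel 498/3433 = 14.5%, Panel B 877/3375 = 26.0% → Panel B
Panel B wins overall and in every proposal group — no reversal.

Yes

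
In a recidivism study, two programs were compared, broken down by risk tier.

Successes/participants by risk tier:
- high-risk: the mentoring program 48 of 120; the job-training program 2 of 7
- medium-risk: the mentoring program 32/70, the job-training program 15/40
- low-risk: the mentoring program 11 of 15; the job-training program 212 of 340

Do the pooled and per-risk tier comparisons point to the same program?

No

High-risk: the mentoring program 48/120 = 40.0%, the job-training program 2/7 = 28.6% → the mentoring program
Medium-risk: the mentoring program 32/70 = 45.7%, the job-training program 15/40 = 37.5% → the mentoring program
Low-risk: the mentoring program 11/15 = 73.3%, the job-training program 212/340 = 62.4% → the mentoring program
Overall: the mentoring program 91/205 = 44.4%, the job-training program 229/387 = 59.2% → the job-training program
The mentoring program wins each risk group but the job-training program wins overall — the comparison reverses. The mentoring program's participants skew toward high-risk, which has a lower base rate.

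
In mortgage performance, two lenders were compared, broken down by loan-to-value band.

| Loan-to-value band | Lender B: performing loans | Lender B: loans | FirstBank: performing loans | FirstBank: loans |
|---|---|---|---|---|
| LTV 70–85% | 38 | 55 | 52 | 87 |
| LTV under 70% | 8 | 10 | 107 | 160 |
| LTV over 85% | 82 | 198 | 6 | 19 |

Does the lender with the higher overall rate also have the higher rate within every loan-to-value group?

LTV 70–85%: Lender B 38/55 = 69.1%, FirstBank 52/87 = 59.8% → Lender B
LTV under 70%: Lender B 8/10 = 80.0%, FirstBank 107/160 = 66.9% → Lender B
LTV over 85%: Lender B 82/198 = 41.4%, FirstBank 6/19 = 31.6% → Lender B
Overall: Lender B 128/263 = 48.7%, FirstBank 165/266 = 62.0% → FirstBank
Lender B wins each loan-to-value group but FirstBank wins overall — the comparison reverses. Lender B's loans skew toward LTV over 85%, which has a lower base rate.

No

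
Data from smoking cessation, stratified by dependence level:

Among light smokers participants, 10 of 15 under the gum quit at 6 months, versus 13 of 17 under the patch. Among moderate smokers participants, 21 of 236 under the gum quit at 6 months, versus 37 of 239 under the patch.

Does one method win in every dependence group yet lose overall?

No

Light smokers: the gum 10/15 = 66.7%, the patch 13/17 = 76.5% → the patch
Moderate smokers: the gum 21/236 = 8.9%, the patch 37/239 = 15.5% → the patch
Overall: the gum 31/251 = 12.4%, the patch 50/256 = 19.5% → the patch
The patch wins overall and in every dependence group — no reversal.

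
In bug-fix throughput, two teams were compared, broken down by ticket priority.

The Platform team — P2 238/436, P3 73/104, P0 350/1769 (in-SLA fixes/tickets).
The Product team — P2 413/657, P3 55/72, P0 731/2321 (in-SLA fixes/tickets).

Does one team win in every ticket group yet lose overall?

P2: the Platform team 238/436 = 54.6%, the Product team 413/657 = 62.9% → the Product team
P3: the Platform team 73/104 = 70.2%, the Product team 55/72 = 76.4% → the Product team
P0: the Platform team 350/1769 = 19.8%, the Product team 731/2321 = 31.5% → the Product team
Overall: the Platform team 661/2309 = 28.6%, the Product team 1199/3050 = 39.3% → the Product team
The Product team wins overall and in every ticket group — no reversal.

No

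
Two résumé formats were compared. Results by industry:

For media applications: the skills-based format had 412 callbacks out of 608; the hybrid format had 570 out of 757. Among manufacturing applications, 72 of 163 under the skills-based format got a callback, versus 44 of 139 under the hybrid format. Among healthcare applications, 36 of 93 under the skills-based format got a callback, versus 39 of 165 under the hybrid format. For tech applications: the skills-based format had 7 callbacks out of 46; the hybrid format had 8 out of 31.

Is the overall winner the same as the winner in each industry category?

Media: the skills-based format 412/608 = 67.8%, the hybrid format 570/757 = 75.3% → the hybrid format
Manufacturing: the skills-based format 72/163 = 44.2%, the hybrid format 44/139 = 31.7% → the skills-based format
Healthcare: the skills-based format 36/93 = 38.7%, the hybrid format 39/165 = 23.6% → the skills-based format
Tech: the skills-based format 7/46 = 15.2%, the hybrid format 8/31 = 25.8% → the hybrid format
Overall: the skills-based format 527/910 = 57.9%, the hybrid format 661/1092 = 60.5% → the hybrid format
Neither sweeps: the skills-based format wins 2 of 4 groups, the hybrid format wins 2. The hybrid format wins overall but not every group — no Simpson reversal.

No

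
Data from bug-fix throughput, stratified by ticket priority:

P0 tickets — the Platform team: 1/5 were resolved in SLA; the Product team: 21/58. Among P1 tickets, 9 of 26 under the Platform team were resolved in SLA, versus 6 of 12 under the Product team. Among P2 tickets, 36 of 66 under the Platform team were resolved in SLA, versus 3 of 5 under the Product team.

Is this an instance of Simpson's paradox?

P0: the Platform team 1/5 = 20.0%, the Product team 21/58 = 36.2% → the Product team
P1: the Platform team 9/26 = 34.6%, the Product team 6/12 = 50.0% → the Product team
P2: the Platform team 36/66 = 54.5%, the Product team 3/5 = 60.0% → the Product team
Overall: the Platform team 46/97 = 47.4%, the Product team 30/75 = 40.0% → the Platform team
The Product team wins each ticket group but the Platform team wins overall — the comparison reverses. The Product team's tickets skew toward P0, which has a lower base rate.

Yes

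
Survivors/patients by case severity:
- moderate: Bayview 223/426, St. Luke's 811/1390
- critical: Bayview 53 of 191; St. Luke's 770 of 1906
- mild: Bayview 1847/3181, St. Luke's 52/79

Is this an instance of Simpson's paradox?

Yes

Moderate: Bayview 223/426 = 52.3%, St. Luke's 811/1390 = 58.3% → St. Luke's
Critical: Bayview 53/191 = 27.7%, St. Luke's 770/1906 = 40.4% → St. Luke's
Mild: Bayview 1847/3181 = 58.1%, St. Luke's 52/79 = 65.8% → St. Luke's
Overall: Bayview 2123/3798 = 55.9%, St. Luke's 1633/3375 = 48.4% → Bayview
St. Luke's wins each case group but Bayview wins overall — the comparison reverses. St. Luke's's patients skew toward critical, which has a lower base rate.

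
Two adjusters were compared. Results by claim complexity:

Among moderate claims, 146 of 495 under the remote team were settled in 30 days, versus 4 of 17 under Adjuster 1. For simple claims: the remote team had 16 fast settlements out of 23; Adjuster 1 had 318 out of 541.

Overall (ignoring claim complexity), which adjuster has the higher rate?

Adjuster 1

Moderate: the remote team 146/495 = 29.5%, Adjuster 1 4/17 = 23.5% → the remote team
Simple: the remote team 16/23 = 69.6%, Adjuster 1 318/541 = 58.8% → the remote team
Overall: the remote team 162/518 = 31.3%, Adjuster 1 322/558 = 57.7% → Adjuster 1
(The remote team wins every claim group but Adjuster 1 wins overall — the remote team's claims skew toward the low-rate moderate group.)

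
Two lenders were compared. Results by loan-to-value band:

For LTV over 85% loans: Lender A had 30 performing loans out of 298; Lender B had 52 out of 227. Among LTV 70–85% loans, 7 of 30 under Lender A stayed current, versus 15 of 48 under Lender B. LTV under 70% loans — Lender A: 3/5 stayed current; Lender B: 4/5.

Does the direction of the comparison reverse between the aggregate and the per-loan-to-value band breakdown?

No

LTV over 85%: Lender A 30/298 = 10.1%, Lender B 52/227 = 22.9% → Lender B
LTV 70–85%: Lender A 7/30 = 23.3%, Lender B 15/48 = 31.2% → Lender B
LTV under 70%: Lender A 3/5 = 60.0%, Lender B 4/5 = 80.0% → Lender B
Overall: Lender A 40/333 = 12.0%, Lender B 71/280 = 25.4% → Lender B
Lender B wins overall and in every loan-to-value group — no reversal.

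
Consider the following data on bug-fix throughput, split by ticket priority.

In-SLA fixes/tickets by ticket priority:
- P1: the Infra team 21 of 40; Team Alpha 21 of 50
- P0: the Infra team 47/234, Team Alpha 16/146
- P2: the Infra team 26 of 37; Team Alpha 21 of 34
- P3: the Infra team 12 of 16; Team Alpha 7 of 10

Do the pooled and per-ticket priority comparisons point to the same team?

P1: the Infra team 21/40 = 52.5%, Team Alpha 21/50 = 42.0% → the Infra team
P0: the Infra team 47/234 = 20.1%, Team Alpha 16/146 = 11.0% → the Infra team
P2: the Infra team 26/37 = 70.3%, Team Alpha 21/34 = 61.8% → the Infra team
P3: the Infra team 12/16 = 75.0%, Team Alpha 7/10 = 70.0% → the Infra team
Overall: the Infra team 106/327 = 32.4%, Team Alpha 65/240 = 27.1% → the Infra team
The Infra team wins overall and in every ticket group — no reversal.

Yes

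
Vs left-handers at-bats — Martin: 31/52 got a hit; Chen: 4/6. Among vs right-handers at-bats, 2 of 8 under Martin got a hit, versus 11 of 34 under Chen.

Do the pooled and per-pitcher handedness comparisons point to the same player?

No

Vs left-handers: Martin 31/52 = 59.6%, Chen 4/6 = 66.7% → Chen
Vs right-handers: Martin 2/8 = 25.0%, Chen 11/34 = 32.4% → Chen
Overall: Martin 33/60 = 55.0%, Chen 15/40 = 37.5% → Martin
Chen wins each pitcher group but Martin wins overall — the comparison reverses. Chen's at-bats skew toward vs right-handers, which has a lower base rate.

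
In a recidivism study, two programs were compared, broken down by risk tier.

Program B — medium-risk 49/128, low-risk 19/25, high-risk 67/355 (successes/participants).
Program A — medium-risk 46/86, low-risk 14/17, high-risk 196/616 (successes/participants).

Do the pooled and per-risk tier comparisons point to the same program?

Medium-risk: Program B 49/128 = 38.3%, Program A 46/86 = 53.5% → Program A
Low-risk: Program B 19/25 = 76.0%, Program A 14/17 = 82.4% → Program A
High-risk: Program B 67/355 = 18.9%, Program A 196/616 = 31.8% → Program A
Overall: Program B 135/508 = 26.6%, Program A 256/719 = 35.6% → Program A
Program A wins overall and in every risk group — no reversal.

Yes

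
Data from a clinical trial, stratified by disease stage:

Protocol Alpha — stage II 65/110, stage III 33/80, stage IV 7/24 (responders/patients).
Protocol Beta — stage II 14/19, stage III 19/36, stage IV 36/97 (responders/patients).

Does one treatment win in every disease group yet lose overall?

Yes

Stage II: Protocol Alpha 65/110 = 59.1%, Protocol Beta 14/19 = 73.7% → Protocol Beta
Stage III: Protocol Alpha 33/80 = 41.2%, Protocol Beta 19/36 = 52.8% → Protocol Beta
Stage IV: Protocol Alpha 7/24 = 29.2%, Protocol Beta 36/97 = 37.1% → Protocol Beta
Overall: Protocol Alpha 105/214 = 49.1%, Protocol Beta 69/152 = 45.4% → Protocol Alpha
Protocol Beta wins each disease group but Protocol Alpha wins overall — the comparison reverses. Protocol Beta's patients skew toward stage IV, which has a lower base rate.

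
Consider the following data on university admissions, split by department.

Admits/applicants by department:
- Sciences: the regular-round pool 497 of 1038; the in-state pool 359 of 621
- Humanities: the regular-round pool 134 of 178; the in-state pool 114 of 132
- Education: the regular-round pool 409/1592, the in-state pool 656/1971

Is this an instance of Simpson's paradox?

Sciences: the regular-round pool 497/1038 = 47.9%, the in-state pool 359/621 = 57.8% → the in-state pool
Humanities: the regular-round pool 134/178 = 75.3%, the in-state pool 114/132 = 86.4% → the in-state pool
Education: the regular-round pool 409/1592 = 25.7%, the in-state pool 656/1971 = 33.3% → the in-state pool
Overall: the regular-round pool 1040/2808 = 37.0%, the in-state pool 1129/2724 = 41.4% → the in-state pool
The in-state pool wins overall and in every department group — no reversal.

No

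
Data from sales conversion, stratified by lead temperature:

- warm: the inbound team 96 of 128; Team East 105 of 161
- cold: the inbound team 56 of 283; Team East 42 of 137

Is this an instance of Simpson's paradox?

Warm: the inbound team 96/128 = 75.0%, Team East 105/161 = 65.2% → the inbound team
Cold: the inbound team 56/283 = 19.8%, Team East 42/137 = 30.7% → Team East
Overall: the inbound team 152/411 = 37.0%, Team East 147/298 = 49.3% → Team East
Neither sweeps: the inbound team wins 1 of 2 groups, Team East wins 1. Team East wins overall but not every group — no Simpson reversal.

No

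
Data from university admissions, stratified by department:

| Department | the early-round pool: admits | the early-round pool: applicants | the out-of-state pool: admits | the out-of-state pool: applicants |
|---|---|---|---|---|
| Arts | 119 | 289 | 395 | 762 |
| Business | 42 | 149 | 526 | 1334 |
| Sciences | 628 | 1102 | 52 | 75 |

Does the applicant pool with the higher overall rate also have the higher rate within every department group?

Arts: the early-round pool 119/289 = 41.2%, the out-of-state pool 395/762 = 51.8% → the out-of-state pool
Business: the early-round pool 42/149 = 28.2%, the out-of-state pool 526/1334 = 39.4% → the out-of-state pool
Sciences: the early-round pool 628/1102 = 57.0%, the out-of-state pool 52/75 = 69.3% → the out-of-state pool
Overall: the early-round pool 789/1540 = 51.2%, the out-of-state pool 973/2171 = 44.8% → the early-round pool
The out-of-state pool wins each department group but the early-round pool wins overall — the comparison reverses. The out-of-state pool's applicants skew toward Business, which has a lower base rate.

No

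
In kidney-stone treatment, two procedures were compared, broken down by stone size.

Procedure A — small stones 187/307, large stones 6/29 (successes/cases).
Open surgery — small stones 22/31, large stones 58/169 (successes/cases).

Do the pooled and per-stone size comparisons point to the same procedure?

No

Small stones: Procedure A 187/307 = 60.9%, open surgery 22/31 = 71.0% → open surgery
Large stones: Procedure A 6/29 = 20.7%, open surgery 58/169 = 34.3% → open surgery
Overall: Procedure A 193/336 = 57.4%, open surgery 80/200 = 40.0% → Procedure A
Open surgery wins each stone group but Procedure A wins overall — the comparison reverses. Open surgery's cases skew toward large stones, which has a lower base rate.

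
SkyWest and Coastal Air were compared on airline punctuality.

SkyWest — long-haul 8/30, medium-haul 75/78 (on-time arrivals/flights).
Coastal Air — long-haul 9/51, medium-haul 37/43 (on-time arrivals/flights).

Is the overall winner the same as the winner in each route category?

Yes

Long-haul: SkyWest 8/30 = 26.7%, Coastal Air 9/51 = 17.6% → SkyWest
Medium-haul: SkyWest 75/78 = 96.2%, Coastal Air 37/43 = 86.0% → SkyWest
Overall: SkyWest 83/108 = 76.9%, Coastal Air 46/94 = 48.9% → SkyWest
SkyWest wins overall and in every route group — no reversal.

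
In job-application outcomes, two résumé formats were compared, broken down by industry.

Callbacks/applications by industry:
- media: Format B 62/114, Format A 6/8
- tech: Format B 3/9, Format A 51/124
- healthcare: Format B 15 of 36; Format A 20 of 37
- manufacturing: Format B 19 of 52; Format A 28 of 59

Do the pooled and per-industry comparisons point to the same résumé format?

No

Media: Format B 62/114 = 54.4%, Format A 6/8 = 75.0% → Format A
Tech: Format B 3/9 = 33.3%, Format A 51/124 = 41.1% → Format A
Healthcare: Format B 15/36 = 41.7%, Format A 20/37 = 54.1% → Format A
Manufacturing: Format B 19/52 = 36.5%, Format A 28/59 = 47.5% → Format A
Overall: Format B 99/211 = 46.9%, Format A 105/228 = 46.1% → Format B
Format A wins each industry group but Format B wins overall — the comparison reverses. Format A's applications skew toward tech, which has a lower base rate.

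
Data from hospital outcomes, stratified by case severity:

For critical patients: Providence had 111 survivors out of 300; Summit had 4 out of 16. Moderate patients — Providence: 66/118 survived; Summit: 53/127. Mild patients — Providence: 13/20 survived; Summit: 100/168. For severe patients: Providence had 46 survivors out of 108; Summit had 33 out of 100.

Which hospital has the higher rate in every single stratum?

Critical: Providence 111/300 = 37.0%, Summit 4/16 = 25.0% → Providence
Moderate: Providence 66/118 = 55.9%, Summit 53/127 = 41.7% → Providence
Mild: Providence 13/20 = 65.0%, Summit 100/168 = 59.5% → Providence
Severe: Providence 46/108 = 42.6%, Summit 33/100 = 33.0% → Providence
Providence has the higher rate in all 4 groups.

Providence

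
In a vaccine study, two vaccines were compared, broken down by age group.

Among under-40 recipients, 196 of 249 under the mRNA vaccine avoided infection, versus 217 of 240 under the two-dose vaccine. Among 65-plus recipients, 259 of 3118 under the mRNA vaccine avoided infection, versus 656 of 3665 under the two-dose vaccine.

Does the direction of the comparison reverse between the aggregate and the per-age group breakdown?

Under-40: the mRNA vaccine 196/249 = 78.7%, the two-dose vaccine 217/240 = 90.4% → the two-dose vaccine
65-plus: the mRNA vaccine 259/3118 = 8.3%, the two-dose vaccine 656/3665 = 17.9% → the two-dose vaccine
Overall: the mRNA vaccine 455/3367 = 13.5%, the two-dose vaccine 873/3905 = 22.4% → the two-dose vaccine
The two-dose vaccine wins overall and in every age group — no reversal.

No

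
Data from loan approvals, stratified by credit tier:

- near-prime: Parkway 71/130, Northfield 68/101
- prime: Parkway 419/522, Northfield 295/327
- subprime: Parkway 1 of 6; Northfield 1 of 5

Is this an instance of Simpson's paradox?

No

Near-prime: Parkway 71/130 = 54.6%, Northfield 68/101 = 67.3% → Northfield
Prime: Parkway 419/522 = 80.3%, Northfield 295/327 = 90.2% → Northfield
Subprime: Parkway 1/6 = 16.7%, Northfield 1/5 = 20.0% → Northfield
Overall: Parkway 491/658 = 74.6%, Northfield 364/433 = 84.1% → Northfield
Northfield wins overall and in every credit group — no reversal.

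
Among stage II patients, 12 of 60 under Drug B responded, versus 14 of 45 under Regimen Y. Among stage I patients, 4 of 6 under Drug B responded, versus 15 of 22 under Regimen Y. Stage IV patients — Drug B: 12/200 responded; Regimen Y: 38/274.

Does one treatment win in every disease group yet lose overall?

Stage II: Drug B 12/60 = 20.0%, Regimen Y 14/45 = 31.1% → Regimen Y
Stage I: Drug B 4/6 = 66.7%, Regimen Y 15/22 = 68.2% → Regimen Y
Stage IV: Drug B 12/200 = 6.0%, Regimen Y 38/274 = 13.9% → Regimen Y
Overall: Drug B 28/266 = 10.5%, Regimen Y 67/341 = 19.6% → Regimen Y
Regimen Y wins overall and in every disease group — no reversal.

No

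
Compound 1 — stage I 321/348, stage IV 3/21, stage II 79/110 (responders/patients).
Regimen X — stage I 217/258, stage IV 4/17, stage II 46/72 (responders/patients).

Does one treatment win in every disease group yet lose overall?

No

Stage I: Compound 1 321/348 = 92.2%, Regimen X 217/258 = 84.1% → Compound 1
Stage IV: Compound 1 3/21 = 14.3%, Regimen X 4/17 = 23.5% → Regimen X
Stage II: Compound 1 79/110 = 71.8%, Regimen X 46/72 = 63.9% → Compound 1
Overall: Compound 1 403/479 = 84.1%, Regimen X 267/347 = 76.9% → Compound 1
Neither sweeps: Compound 1 wins 2 of 3 groups, Regimen X wins 1. Compound 1 wins overall but not every group — no Simpson reversal.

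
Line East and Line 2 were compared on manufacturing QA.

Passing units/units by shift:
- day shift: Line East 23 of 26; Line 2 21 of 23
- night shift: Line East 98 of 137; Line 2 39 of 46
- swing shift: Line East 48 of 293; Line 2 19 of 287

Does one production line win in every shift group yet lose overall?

No

Day shift: Line East 23/26 = 88.5%, Line 2 21/23 = 91.3% → Line 2
Night shift: Line East 98/137 = 71.5%, Line 2 39/46 = 84.8% → Line 2
Swing shift: Line East 48/293 = 16.4%, Line 2 19/287 = 6.6% → Line East
Overall: Line East 169/456 = 37.1%, Line 2 79/356 = 22.2% → Line East
Neither sweeps: Line East wins 1 of 3 groups, Line 2 wins 2. Line East wins overall but not every group — no Simpson reversal.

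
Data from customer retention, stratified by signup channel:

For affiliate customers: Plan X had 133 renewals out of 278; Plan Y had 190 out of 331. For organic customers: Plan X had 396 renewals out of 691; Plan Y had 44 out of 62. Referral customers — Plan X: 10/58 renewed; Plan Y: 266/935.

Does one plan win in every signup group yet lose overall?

Yes

Affiliate: Plan X 133/278 = 47.8%, Plan Y 190/331 = 57.4% → Plan Y
Organic: Plan X 396/691 = 57.3%, Plan Y 44/62 = 71.0% → Plan Y
Referral: Plan X 10/58 = 17.2%, Plan Y 266/935 = 28.4% → Plan Y
Overall: Plan X 539/1027 = 52.5%, Plan Y 500/1328 = 37.7% → Plan X
Plan Y wins each signup group but Plan X wins overall — the comparison reverses. Plan Y's customers skew toward referral, which has a lower base rate.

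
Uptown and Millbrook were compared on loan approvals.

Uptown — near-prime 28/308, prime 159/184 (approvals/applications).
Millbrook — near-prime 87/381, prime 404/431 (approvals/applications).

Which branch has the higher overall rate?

Millbrook

Near-prime: Uptown 28/308 = 9.1%, Millbrook 87/381 = 22.8% → Millbrook
Prime: Uptown 159/184 = 86.4%, Millbrook 404/431 = 93.7% → Millbrook
Overall: Uptown 187/492 = 38.0%, Millbrook 491/812 = 60.5% → Millbrook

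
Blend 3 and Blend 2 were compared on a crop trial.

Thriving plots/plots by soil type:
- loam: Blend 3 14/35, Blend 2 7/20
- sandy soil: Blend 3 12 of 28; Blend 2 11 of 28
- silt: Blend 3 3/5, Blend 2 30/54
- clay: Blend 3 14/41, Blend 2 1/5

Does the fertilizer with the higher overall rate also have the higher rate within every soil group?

Loam: Blend 3 14/35 = 40.0%, Blend 2 7/20 = 35.0% → Blend 3
Sandy soil: Blend 3 12/28 = 42.9%, Blend 2 11/28 = 39.3% → Blend 3
Silt: Blend 3 3/5 = 60.0%, Blend 2 30/54 = 55.6% → Blend 3
Clay: Blend 3 14/41 = 34.1%, Blend 2 1/5 = 20.0% → Blend 3
Overall: Blend 3 43/109 = 39.4%, Blend 2 49/107 = 45.8% → Blend 2
Blend 3 wins each soil group but Blend 2 wins overall — the comparison reverses. Blend 3's plots skew toward clay, which has a lower base rate.

No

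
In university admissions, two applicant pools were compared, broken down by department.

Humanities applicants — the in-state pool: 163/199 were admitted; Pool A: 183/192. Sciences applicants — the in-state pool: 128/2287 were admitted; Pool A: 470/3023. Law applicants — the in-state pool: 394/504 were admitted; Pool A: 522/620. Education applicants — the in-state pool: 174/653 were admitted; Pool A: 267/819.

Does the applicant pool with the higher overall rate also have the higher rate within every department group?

Humanities: the in-state pool 163/199 = 81.9%, Pool A 183/192 = 95.3% → Pool A
Sciences: the in-state pool 128/2287 = 5.6%, Pool A 470/3023 = 15.5% → Pool A
Law: the in-state pool 394/504 = 78.2%, Pool A 522/620 = 84.2% → Pool A
Education: the in-state pool 174/653 = 26.6%, Pool A 267/819 = 32.6% → Pool A
Overall: the in-state pool 859/3643 = 23.6%, Pool A 1442/4654 = 31.0% → Pool A
Pool A wins overall and in every department group — no reversal.

Yes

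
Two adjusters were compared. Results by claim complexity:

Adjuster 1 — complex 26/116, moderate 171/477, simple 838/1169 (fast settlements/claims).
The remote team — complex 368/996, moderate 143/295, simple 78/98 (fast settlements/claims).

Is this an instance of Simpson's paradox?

Yes

Complex: Adjuster 1 26/116 = 22.4%, the remote team 368/996 = 36.9% → the remote team
Moderate: Adjuster 1 171/477 = 35.8%, the remote team 143/295 = 48.5% → the remote team
Simple: Adjuster 1 838/1169 = 71.7%, the remote team 78/98 = 79.6% → the remote team
Overall: Adjuster 1 1035/1762 = 58.7%, the remote team 589/1389 = 42.4% → Adjuster 1
The remote team wins each claim group but Adjuster 1 wins overall — the comparison reverses. The remote team's claims skew toward complex, which has a lower base rate.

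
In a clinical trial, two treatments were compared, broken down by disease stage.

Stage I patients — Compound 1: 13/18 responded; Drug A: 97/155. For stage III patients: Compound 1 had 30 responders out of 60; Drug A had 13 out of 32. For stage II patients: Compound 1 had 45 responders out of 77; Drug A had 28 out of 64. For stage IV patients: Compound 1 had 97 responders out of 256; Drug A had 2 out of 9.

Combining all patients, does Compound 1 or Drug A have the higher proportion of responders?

Drug A

Stage I: Compound 1 13/18 = 72.2%, Drug A 97/155 = 62.6% → Compound 1
Stage III: Compound 1 30/60 = 50.0%, Drug A 13/32 = 40.6% → Compound 1
Stage II: Compound 1 45/77 = 58.4%, Drug A 28/64 = 43.8% → Compound 1
Stage IV: Compound 1 97/256 = 37.9%, Drug A 2/9 = 22.2% → Compound 1
Overall: Compound 1 185/411 = 45.0%, Drug A 140/260 = 53.8% → Drug A
(Compound 1 wins every disease group but Drug A wins overall — Compound 1's patients skew toward the low-rate stage IV group.)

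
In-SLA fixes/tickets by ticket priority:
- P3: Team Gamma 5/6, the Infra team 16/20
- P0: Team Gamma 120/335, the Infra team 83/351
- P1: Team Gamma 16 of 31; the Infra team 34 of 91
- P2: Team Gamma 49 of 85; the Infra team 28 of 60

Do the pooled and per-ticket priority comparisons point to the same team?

Yes

P3: Team Gamma 5/6 = 83.3%, the Infra team 16/20 = 80.0% → Team Gamma
P0: Team Gamma 120/335 = 35.8%, the Infra team 83/351 = 23.6% → Team Gamma
P1: Team Gamma 16/31 = 51.6%, the Infra team 34/91 = 37.4% → Team Gamma
P2: Team Gamma 49/85 = 57.6%, the Infra team 28/60 = 46.7% → Team Gamma
Overall: Team Gamma 190/457 = 41.6%, the Infra team 161/522 = 30.8% → Team Gamma
Team Gamma wins overall and in every ticket group — no reversal.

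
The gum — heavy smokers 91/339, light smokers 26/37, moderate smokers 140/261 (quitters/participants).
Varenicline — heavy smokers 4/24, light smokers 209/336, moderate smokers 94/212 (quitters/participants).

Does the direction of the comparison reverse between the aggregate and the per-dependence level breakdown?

Heavy smokers: the gum 91/339 = 26.8%, varenicline 4/24 = 16.7% → the gum
Light smokers: the gum 26/37 = 70.3%, varenicline 209/336 = 62.2% → the gum
Moderate smokers: the gum 140/261 = 53.6%, varenicline 94/212 = 44.3% → the gum
Overall: the gum 257/637 = 40.3%, varenicline 307/572 = 53.7% → varenicline
The gum wins each dependence group but varenicline wins overall — the comparison reverses. The gum's participants skew toward heavy smokers, which has a lower base rate.

Yes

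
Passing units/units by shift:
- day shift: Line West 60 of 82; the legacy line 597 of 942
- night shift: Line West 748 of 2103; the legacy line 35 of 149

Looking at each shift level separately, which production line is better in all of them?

Day shift: Line West 60/82 = 73.2%, the legacy line 597/942 = 63.4% → Line West
Night shift: Line West 748/2103 = 35.6%, the legacy line 35/149 = 23.5% → Line West
Line West has the higher rate in both groups.

Line West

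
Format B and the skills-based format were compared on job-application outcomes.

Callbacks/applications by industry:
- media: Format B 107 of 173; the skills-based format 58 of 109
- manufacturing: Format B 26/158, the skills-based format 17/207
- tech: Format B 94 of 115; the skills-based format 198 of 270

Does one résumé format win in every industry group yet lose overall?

Media: Format B 107/173 = 61.8%, the skills-based format 58/109 = 53.2% → Format B
Manufacturing: Format B 26/158 = 16.5%, the skills-based format 17/207 = 8.2% → Format B
Tech: Format B 94/115 = 81.7%, the skills-based format 198/270 = 73.3% → Format B
Overall: Format B 227/446 = 50.9%, the skills-based format 273/586 = 46.6% → Format B
Format B wins overall and in every industry group — no reversal.

No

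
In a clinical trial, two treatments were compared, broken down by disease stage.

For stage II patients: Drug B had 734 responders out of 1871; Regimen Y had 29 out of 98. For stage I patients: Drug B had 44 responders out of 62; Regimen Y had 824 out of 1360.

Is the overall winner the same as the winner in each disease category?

Stage II: Drug B 734/1871 = 39.2%, Regimen Y 29/98 = 29.6% → Drug B
Stage I: Drug B 44/62 = 71.0%, Regimen Y 824/1360 = 60.6% → Drug B
Overall: Drug B 778/1933 = 40.2%, Regimen Y 853/1458 = 58.5% → Regimen Y
Drug B wins each disease group but Regimen Y wins overall — the comparison reverses. Drug B's patients skew toward stage II, which has a lower base rate.

No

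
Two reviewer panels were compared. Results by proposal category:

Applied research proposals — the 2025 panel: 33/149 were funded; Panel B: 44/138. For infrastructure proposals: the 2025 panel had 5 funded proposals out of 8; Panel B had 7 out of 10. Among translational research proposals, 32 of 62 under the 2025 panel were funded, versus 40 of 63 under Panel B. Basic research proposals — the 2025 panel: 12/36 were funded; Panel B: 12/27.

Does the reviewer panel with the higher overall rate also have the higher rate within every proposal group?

Yes

Applied research: the 2025 panel 33/149 = 22.1%, Panel B 44/138 = 31.9% → Panel B
Infrastructure: the 2025 panel 5/8 = 62.5%, Panel B 7/10 = 70.0% → Panel B
Translational research: the 2025 panel 32/62 = 51.6%, Panel B 40/63 = 63.5% → Panel B
Basic research: the 2025 panel 12/36 = 33.3%, Panel B 12/27 = 44.4% → Panel B
Overall: the 2025 panel 82/255 = 32.2%, Panel B 103/238 = 43.3% → Panel B
Panel B wins overall and in every proposal group — no reversal.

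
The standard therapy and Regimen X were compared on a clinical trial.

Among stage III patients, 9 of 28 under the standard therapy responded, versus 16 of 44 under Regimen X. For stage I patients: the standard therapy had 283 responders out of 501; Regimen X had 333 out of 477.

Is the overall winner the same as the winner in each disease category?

Yes

Stage III: the standard therapy 9/28 = 32.1%, Regimen X 16/44 = 36.4% → Regimen X
Stage I: the standard therapy 283/501 = 56.5%, Regimen X 333/477 = 69.8% → Regimen X
Overall: the standard therapy 292/529 = 55.2%, Regimen X 349/521 = 67.0% → Regimen X
Regimen X wins overall and in every disease group — no reversal.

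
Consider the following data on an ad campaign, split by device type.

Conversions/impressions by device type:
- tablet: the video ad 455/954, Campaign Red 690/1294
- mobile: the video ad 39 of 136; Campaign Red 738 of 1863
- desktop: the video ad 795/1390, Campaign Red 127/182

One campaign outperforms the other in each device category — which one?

Tablet: the video ad 455/954 = 47.7%, Campaign Red 690/1294 = 53.3% → Campaign Red
Mobile: the video ad 39/136 = 28.7%, Campaign Red 738/1863 = 39.6% → Campaign Red
Desktop: the video ad 795/1390 = 57.2%, Campaign Red 127/182 = 69.8% → Campaign Red
Campaign Red has the higher rate in all 3 groups.

Campaign Red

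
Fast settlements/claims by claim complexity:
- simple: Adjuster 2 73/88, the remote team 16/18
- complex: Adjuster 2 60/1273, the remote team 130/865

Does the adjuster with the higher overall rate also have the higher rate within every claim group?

Yes

Simple: Adjuster 2 73/88 = 83.0%, the remote team 16/18 = 88.9% → the remote team
Complex: Adjuster 2 60/1273 = 4.7%, the remote team 130/865 = 15.0% → the remote team
Overall: Adjuster 2 133/1361 = 9.8%, the remote team 146/883 = 16.5% → the remote team
The remote team wins overall and in every claim group — no reversal.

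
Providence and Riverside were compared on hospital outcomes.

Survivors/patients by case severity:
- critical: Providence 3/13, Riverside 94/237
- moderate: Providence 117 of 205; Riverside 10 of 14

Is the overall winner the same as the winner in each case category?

No

Critical: Providence 3/13 = 23.1%, Riverside 94/237 = 39.7% → Riverside
Moderate: Providence 117/205 = 57.1%, Riverside 10/14 = 71.4% → Riverside
Overall: Providence 120/218 = 55.0%, Riverside 104/251 = 41.4% → Providence
Riverside wins each case group but Providence wins overall — the comparison reverses. Riverside's patients skew toward critical, which has a lower base rate.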